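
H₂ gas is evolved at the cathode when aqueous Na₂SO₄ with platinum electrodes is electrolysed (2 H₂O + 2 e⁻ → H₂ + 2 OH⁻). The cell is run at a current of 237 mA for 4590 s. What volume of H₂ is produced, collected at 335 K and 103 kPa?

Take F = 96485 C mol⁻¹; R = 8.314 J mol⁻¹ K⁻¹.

0.152 L

Q = I·t = 0.2370 A × 4590.0 s = 1088 C.
n(e⁻) = Q/F = 1088 / 96485 = 0.01127 mol.
2 electrons are transferred per H₂ molecule, so n(H₂) = 0.01127 / 2 = 0.005637 mol.
V = nRT/P = (0.005637 × 8.314 × 335) / (103 × 10³ Pa) = 1.52 × 10⁻⁴ m³ = 0.152 L.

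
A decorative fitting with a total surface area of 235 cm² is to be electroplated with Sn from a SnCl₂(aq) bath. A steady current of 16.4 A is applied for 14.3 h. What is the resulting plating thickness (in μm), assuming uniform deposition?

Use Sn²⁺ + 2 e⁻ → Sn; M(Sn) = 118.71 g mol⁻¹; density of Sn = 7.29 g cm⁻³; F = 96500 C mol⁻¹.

Q = I·t = 16.40 × 51480 = 844300 C; n(e⁻) = 8.749 mol.
n(Sn) = n(e⁻)/2 = 4.374 mol, so m = 4.374 × 118.71 = 519.3 g.
Volume = m/ρ = 519.3 / 7.29 = 71.23 cm³.
Thickness = V/A = 71.23 / 235 = 0.303 cm = 3030 μm.

3030 μm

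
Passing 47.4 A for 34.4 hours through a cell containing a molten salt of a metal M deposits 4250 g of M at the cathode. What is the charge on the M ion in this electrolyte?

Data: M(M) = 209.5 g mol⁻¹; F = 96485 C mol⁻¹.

Q = I·t = 47.40 A × 123840 s = 5870000 C, so n(e⁻) = 5870000/96485 = 60.84 mol.
n(M) deposited = 4250 / 209.5 = 20.29 mol.
Electrons per atom = n(e⁻)/n(M) = 60.84 / 20.29 = 3.00 ≈ 3, so the ion is M³⁺.

+3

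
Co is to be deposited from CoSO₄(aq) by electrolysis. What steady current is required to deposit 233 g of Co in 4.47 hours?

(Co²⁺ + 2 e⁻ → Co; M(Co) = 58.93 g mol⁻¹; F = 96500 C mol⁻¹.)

n(Co) = 233 / 58.93 = 3.954 mol.
n(e⁻) = 2 × 3.954 = 7.908 mol.
Q = n(e⁻)·F = 7.908 × 96500 = 763100 C.
I = Q/t = 763100 / 16092 s = 47.4 A.

47.4 A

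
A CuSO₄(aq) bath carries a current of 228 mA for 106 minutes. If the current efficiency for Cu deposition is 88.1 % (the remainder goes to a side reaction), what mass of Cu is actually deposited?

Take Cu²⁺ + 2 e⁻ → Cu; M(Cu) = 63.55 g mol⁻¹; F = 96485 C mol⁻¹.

0.421 g

Q = I·t = 0.2280 × 6360.0 = 1450 C.
n(e⁻) = 1450/96485 = 0.01503 mol; theoretically n(Cu) = 0.01503/2 = 0.007515 mol, m_theo = 0.4775 g.
At 88.1 % efficiency, m_actual = 0.881 × 0.4775 = 0.421 g.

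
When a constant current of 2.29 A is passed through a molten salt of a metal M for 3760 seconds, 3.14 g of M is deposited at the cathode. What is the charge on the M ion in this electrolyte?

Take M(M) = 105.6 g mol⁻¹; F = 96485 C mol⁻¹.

+3

Q = I·t = 2.290 A × 3760.0 s = 8610 C, so n(e⁻) = 8610/96485 = 0.08924 mol.
n(M) deposited = 3.14 / 105.6 = 0.02973 mol.
Electrons per atom = n(e⁻)/n(M) = 0.08924 / 0.02973 = 3.00 ≈ 3, so the ion is M³⁺.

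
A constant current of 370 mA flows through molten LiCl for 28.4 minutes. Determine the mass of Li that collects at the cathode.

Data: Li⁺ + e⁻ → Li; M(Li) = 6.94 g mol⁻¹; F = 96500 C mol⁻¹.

Q = I·t = 0.3700 A × 1704.0 s = 630.5 C.
n(e⁻) = Q/F = 630.5 / 96500 = 0.006533 mol.
Li⁺ + e⁻ → Li, so n(Li) = n(e⁻)/1 = 0.006533 mol.
m = n·M = 0.006533 × 6.94 = 0.0453 g.

0.0453 g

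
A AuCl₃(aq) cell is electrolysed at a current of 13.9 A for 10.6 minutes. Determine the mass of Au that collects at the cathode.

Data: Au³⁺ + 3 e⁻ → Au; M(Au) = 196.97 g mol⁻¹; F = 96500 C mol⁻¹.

6.01 g

Q = I·t = 13.90 A × 636.00 s = 8840 C.
n(e⁻) = Q/F = 8840 / 96500 = 0.09161 mol.
Au³⁺ + 3 e⁻ → Au, so n(Au) = n(e⁻)/3 = 0.03054 mol.
m = n·M = 0.03054 × 196.97 = 6.01 g.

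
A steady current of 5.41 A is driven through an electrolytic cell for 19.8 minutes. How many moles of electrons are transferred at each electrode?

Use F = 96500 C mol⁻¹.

0.0666 mol

Q = I·t = 5.410 A × 1188.0 s = 6427 C.
n(e⁻) = Q/F = 6427 / 96500 = 0.0666 mol.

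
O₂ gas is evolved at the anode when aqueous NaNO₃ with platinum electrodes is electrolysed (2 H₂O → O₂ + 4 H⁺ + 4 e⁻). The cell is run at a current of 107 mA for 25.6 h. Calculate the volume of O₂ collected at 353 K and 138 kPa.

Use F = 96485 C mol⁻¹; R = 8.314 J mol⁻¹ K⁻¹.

0.543 L

Q = I·t = 0.1070 A × 92160 s = 9861 C.
n(e⁻) = Q/F = 9861 / 96485 = 0.1022 mol.
4 electrons are transferred per O₂ molecule, so n(O₂) = 0.1022 / 4 = 0.02555 mol.
V = nRT/P = (0.02555 × 8.314 × 353) / (138 × 10³ Pa) = 5.43 × 10⁻⁴ m³ = 0.543 L.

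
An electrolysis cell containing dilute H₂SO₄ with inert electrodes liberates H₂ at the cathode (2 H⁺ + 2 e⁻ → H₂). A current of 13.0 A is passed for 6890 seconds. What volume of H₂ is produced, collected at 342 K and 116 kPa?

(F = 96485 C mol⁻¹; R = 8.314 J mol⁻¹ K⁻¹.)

11.4 L

Q = I·t = 13.00 A × 6890.0 s = 89570 C.
n(e⁻) = Q/F = 89570 / 96485 = 0.9283 mol.
2 electrons are transferred per H₂ molecule, so n(H₂) = 0.9283 / 2 = 0.4642 mol.
V = nRT/P = (0.4642 × 8.314 × 342) / (116 × 10³ Pa) = 0.0114 m³ = 11.4 L.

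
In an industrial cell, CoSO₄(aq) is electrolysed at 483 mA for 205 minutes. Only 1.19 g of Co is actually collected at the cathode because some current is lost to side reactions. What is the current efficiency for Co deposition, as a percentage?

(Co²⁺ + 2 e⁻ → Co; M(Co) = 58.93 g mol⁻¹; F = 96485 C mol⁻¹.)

65.6 %

Q = I·t = 0.4830 × 12300 = 5941 C; n(e⁻) = 5941/96485 = 0.06157 mol.
Theoretical n(Co) = n(e⁻)/2 = 0.03079 mol, i.e. m_theo = 0.03079 × 58.93 = 1.814 g.
Efficiency = m_actual / m_theo = 1.19 / 1.814 = 65.6 %.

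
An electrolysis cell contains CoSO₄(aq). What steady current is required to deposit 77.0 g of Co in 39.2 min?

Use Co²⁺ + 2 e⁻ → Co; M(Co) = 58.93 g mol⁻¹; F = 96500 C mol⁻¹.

n(Co) = 77.0 / 58.93 = 1.307 mol.
n(e⁻) = 2 × 1.307 = 2.613 mol.
Q = n(e⁻)·F = 2.613 × 96500 = 252200 C.
I = Q/t = 252200 / 2352.0 s = 107 A.

107 A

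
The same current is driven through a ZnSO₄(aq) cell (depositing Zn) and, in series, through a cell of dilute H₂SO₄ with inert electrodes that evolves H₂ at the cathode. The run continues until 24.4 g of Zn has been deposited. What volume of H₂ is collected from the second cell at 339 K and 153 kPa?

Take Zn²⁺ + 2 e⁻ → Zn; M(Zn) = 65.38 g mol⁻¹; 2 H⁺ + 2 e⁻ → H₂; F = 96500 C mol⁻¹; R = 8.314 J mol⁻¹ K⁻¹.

n(Zn) = 24.4 / 65.38 = 0.3732 mol, so n(e⁻) = 2 × 0.3732 = 0.7464 mol.
The cells are in series, so the same 0.7464 mol of electrons passes through the second cell.
2 H⁺ + 2 e⁻ → H₂ — 2 mol e⁻ per mol H₂, so n(H₂) = 0.7464/2 = 0.3732 mol.
V = nRT/P = (0.3732 × 8.314 × 339) / (153 × 10³) = 0.00687 m³ = 6.87 L.

6.87 L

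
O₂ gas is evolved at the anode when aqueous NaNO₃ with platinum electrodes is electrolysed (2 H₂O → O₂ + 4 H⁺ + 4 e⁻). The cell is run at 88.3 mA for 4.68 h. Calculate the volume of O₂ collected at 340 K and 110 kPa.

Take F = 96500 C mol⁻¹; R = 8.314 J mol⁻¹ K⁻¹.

Q = I·t = 0.08830 A × 16848 s = 1488 C.
n(e⁻) = Q/F = 1488 / 96500 = 0.01542 mol.
4 electrons are transferred per O₂ molecule, so n(O₂) = 0.01542 / 4 = 0.003854 mol.
V = nRT/P = (0.003854 × 8.314 × 340) / (110 × 10³ Pa) = 9.90 × 10⁻⁵ m³ = 0.0990 L.

0.0990 L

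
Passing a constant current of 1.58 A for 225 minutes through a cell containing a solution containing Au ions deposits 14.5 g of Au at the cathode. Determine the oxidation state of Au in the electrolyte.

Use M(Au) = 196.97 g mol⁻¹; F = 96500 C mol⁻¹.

Q = I·t = 1.580 A × 13500 s = 21330 C, so n(e⁻) = 21330/96500 = 0.2210 mol.
n(Au) deposited = 14.5 / 196.97 = 0.07362 mol.
Electrons per atom = n(e⁻)/n(Au) = 0.2210 / 0.07362 = 3.00 ≈ 3, so the ion is Au³⁺.

+3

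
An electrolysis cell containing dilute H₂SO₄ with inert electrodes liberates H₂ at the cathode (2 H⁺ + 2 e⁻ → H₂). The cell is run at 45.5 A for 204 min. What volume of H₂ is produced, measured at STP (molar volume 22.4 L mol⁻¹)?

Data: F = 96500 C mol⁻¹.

64.6 L

Q = I·t = 45.50 A × 12240 s = 556900 C.
n(e⁻) = Q/F = 556900 / 96500 = 5.771 mol.
2 electrons are transferred per H₂ molecule, so n(H₂) = 5.771 / 2 = 2.886 mol.
V = n × V_m = 2.886 × 22.4 = 64.6 L.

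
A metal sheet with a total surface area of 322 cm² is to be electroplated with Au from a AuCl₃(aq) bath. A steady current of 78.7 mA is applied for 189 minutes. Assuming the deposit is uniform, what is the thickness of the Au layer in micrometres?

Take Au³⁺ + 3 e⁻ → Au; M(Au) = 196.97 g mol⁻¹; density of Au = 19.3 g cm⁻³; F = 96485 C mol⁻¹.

Q = I·t = 0.07870 × 11340 = 892.5 C; n(e⁻) = 0.009250 mol.
n(Au) = n(e⁻)/3 = 0.003083 mol, so m = 0.003083 × 196.97 = 0.6073 g.
Volume = m/ρ = 0.6073 / 19.3 = 0.03147 cm³.
Thickness = V/A = 0.03147 / 322 = 9.77 × 10⁻⁵ cm = 0.977 μm.

0.977 μm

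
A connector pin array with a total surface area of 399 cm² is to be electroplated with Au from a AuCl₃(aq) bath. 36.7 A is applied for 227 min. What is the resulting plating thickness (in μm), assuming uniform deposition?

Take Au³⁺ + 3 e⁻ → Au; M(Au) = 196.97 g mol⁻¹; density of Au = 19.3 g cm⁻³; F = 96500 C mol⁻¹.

Q = I·t = 36.70 × 13620 = 499900 C; n(e⁻) = 5.180 mol.
n(Au) = n(e⁻)/3 = 1.727 mol, so m = 1.727 × 196.97 = 340.1 g.
Volume = m/ρ = 340.1 / 19.3 = 17.62 cm³.
Thickness = V/A = 17.62 / 399 = 0.0442 cm = 442 μm.

442 μm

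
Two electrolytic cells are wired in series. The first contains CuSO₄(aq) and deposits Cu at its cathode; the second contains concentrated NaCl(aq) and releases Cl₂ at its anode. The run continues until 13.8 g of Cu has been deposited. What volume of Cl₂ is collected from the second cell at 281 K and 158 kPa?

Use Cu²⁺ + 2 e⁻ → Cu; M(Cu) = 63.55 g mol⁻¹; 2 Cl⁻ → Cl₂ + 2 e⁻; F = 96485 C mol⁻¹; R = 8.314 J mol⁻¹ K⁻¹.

3.21 L

n(Cu) = 13.8 / 63.55 = 0.2172 mol, so n(e⁻) = 2 × 0.2172 = 0.4343 mol.
The cells are in series, so the same 0.4343 mol of electrons passes through the second cell.
2 Cl⁻ → Cl₂ + 2 e⁻ — 2 mol e⁻ per mol Cl₂, so n(Cl₂) = 0.4343/2 = 0.2172 mol.
V = nRT/P = (0.2172 × 8.314 × 281) / (158 × 10³) = 0.00321 m³ = 3.21 L.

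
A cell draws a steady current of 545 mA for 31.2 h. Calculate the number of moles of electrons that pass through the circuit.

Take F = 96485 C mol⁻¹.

0.634 mol

Q = I·t = 0.5450 A × 112320 s = 61210 C.
n(e⁻) = Q/F = 61210 / 96485 = 0.634 mol.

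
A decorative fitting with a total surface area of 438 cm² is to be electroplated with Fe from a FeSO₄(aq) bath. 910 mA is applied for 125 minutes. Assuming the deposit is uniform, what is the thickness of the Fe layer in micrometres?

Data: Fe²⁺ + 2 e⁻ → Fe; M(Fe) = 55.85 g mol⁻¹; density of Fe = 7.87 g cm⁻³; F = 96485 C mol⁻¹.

Q = I·t = 0.9100 × 7500.0 = 6825 C; n(e⁻) = 0.07074 mol.
n(Fe) = n(e⁻)/2 = 0.03537 mol, so m = 0.03537 × 55.85 = 1.975 g.
Volume = m/ρ = 1.975 / 7.87 = 0.2510 cm³.
Thickness = V/A = 0.2510 / 438 = 5.73 × 10⁻⁴ cm = 5.73 μm.

5.73 μm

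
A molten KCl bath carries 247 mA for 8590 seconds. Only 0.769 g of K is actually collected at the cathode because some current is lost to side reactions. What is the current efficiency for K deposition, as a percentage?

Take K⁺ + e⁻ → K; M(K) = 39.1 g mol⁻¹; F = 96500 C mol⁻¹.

Q = I·t = 0.2470 × 8590.0 = 2122 C; n(e⁻) = 2122/96500 = 0.02199 mol.
Theoretical n(K) = n(e⁻)/1 = 0.02199 mol, i.e. m_theo = 0.02199 × 39.1 = 0.8597 g.
Efficiency = m_actual / m_theo = 0.769 / 0.8597 = 89.5 %.

89.5 %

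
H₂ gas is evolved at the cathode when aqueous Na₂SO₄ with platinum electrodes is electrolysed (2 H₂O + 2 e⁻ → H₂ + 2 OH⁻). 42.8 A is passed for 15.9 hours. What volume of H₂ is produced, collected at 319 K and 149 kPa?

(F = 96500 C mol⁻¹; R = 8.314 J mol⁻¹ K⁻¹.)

Q = I·t = 42.80 A × 57240 s = 2450000 C.
n(e⁻) = Q/F = 2450000 / 96500 = 25.39 mol.
2 electrons are transferred per H₂ molecule, so n(H₂) = 25.39 / 2 = 12.69 mol.
V = nRT/P = (12.69 × 8.314 × 319) / (149 × 10³ Pa) = 0.226 m³ = 226 L.

226 L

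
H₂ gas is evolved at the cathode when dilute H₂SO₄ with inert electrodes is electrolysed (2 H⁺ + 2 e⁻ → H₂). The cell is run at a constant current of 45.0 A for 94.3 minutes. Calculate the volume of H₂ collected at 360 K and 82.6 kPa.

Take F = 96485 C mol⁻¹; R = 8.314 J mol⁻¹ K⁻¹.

47.8 L

Q = I·t = 45.00 A × 5658.0 s = 254600 C.
n(e⁻) = Q/F = 254600 / 96485 = 2.639 mol.
2 electrons are transferred per H₂ molecule, so n(H₂) = 2.639 / 2 = 1.319 mol.
V = nRT/P = (1.319 × 8.314 × 360) / (82.6 × 10³ Pa) = 0.0478 m³ = 47.8 L.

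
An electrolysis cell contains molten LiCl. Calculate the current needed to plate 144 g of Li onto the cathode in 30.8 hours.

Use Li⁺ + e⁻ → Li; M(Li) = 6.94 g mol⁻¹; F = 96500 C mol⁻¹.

n(Li) = 144 / 6.94 = 20.75 mol.
n(e⁻) = 1 × 20.75 = 20.75 mol.
Q = n(e⁻)·F = 20.75 × 96500 = 2002000 C.
I = Q/t = 2002000 / 110880 s = 18.1 A.

18.1 A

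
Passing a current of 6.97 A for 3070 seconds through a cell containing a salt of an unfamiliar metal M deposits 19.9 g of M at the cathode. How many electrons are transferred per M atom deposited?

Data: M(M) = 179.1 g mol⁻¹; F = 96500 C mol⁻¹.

2

Q = I·t = 6.970 A × 3070.0 s = 21400 C, so n(e⁻) = 21400/96500 = 0.2217 mol.
n(M) deposited = 19.9 / 179.1 = 0.1111 mol.
Electrons per atom = n(e⁻)/n(M) = 0.2217 / 0.1111 = 2.00 ≈ 2, so the ion is M²⁺.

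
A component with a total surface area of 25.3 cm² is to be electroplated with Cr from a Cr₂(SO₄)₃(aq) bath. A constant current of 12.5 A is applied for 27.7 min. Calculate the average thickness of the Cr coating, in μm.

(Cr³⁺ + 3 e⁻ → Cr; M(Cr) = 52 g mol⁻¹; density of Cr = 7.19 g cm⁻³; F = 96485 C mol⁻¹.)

205 μm

Q = I·t = 12.50 × 1662.0 = 20780 C; n(e⁻) = 0.2153 mol.
n(Cr) = n(e⁻)/3 = 0.07177 mol, so m = 0.07177 × 52 = 3.732 g.
Volume = m/ρ = 3.732 / 7.19 = 0.5191 cm³.
Thickness = V/A = 0.5191 / 25.3 = 0.0205 cm = 205 μm.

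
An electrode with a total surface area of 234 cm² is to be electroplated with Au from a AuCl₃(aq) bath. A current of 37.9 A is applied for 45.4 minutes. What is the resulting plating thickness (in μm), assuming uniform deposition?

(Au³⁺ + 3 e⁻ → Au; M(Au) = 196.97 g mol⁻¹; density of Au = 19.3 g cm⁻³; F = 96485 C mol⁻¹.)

156 μm

Q = I·t = 37.90 × 2724.0 = 103200 C; n(e⁻) = 1.070 mol.
n(Au) = n(e⁻)/3 = 0.3567 mol, so m = 0.3567 × 196.97 = 70.25 g.
Volume = m/ρ = 70.25 / 19.3 = 3.640 cm³.
Thickness = V/A = 3.640 / 234 = 0.0156 cm = 156 μm.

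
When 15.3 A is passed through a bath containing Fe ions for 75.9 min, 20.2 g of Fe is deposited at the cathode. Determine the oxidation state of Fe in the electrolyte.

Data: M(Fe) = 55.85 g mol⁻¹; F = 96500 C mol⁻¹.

+2

Q = I·t = 15.30 A × 4554.0 s = 69680 C, so n(e⁻) = 69680/96500 = 0.7220 mol.
n(Fe) deposited = 20.2 / 55.85 = 0.3617 mol.
Electrons per atom = n(e⁻)/n(Fe) = 0.7220 / 0.3617 = 2.00 ≈ 2, so the ion is Fe²⁺.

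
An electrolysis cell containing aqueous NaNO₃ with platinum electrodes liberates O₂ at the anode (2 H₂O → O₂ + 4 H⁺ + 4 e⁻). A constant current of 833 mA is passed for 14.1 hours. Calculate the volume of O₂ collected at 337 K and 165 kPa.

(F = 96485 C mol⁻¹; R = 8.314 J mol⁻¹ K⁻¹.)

Q = I·t = 0.8330 A × 50760 s = 42280 C.
n(e⁻) = Q/F = 42280 / 96485 = 0.4382 mol.
4 electrons are transferred per O₂ molecule, so n(O₂) = 0.4382 / 4 = 0.1096 mol.
V = nRT/P = (0.1096 × 8.314 × 337) / (165 × 10³ Pa) = 0.00186 m³ = 1.86 L.

1.86 L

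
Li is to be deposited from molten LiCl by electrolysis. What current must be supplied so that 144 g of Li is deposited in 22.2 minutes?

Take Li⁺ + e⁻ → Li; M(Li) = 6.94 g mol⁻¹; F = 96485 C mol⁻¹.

1500 A

n(Li) = 144 / 6.94 = 20.75 mol.
n(e⁻) = 1 × 20.75 = 20.75 mol.
Q = n(e⁻)·F = 20.75 × 96485 = 2002000 C.
I = Q/t = 2002000 / 1332.0 s = 1500 A.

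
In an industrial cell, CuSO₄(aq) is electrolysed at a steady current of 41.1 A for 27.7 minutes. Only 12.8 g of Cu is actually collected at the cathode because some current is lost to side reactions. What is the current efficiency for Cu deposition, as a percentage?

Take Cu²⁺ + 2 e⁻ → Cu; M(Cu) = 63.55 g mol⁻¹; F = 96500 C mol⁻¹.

56.9 %

Q = I·t = 41.10 × 1662.0 = 68310 C; n(e⁻) = 68310/96500 = 0.7079 mol.
Theoretical n(Cu) = n(e⁻)/2 = 0.3539 mol, i.e. m_theo = 0.3539 × 63.55 = 22.49 g.
Efficiency = m_actual / m_theo = 12.8 / 22.49 = 56.9 %.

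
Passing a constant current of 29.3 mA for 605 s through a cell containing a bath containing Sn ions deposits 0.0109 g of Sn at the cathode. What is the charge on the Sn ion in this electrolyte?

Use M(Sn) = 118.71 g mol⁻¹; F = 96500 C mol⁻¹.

+2

Q = I·t = 0.02930 A × 605.00 s = 17.73 C, so n(e⁻) = 17.73/96500 = 0.0001837 mol.
n(Sn) deposited = 0.0109 / 118.71 = 0.00009182 mol.
Electrons per atom = n(e⁻)/n(Sn) = 0.0001837 / 0.00009182 = 2.00 ≈ 2, so the ion is Sn²⁺.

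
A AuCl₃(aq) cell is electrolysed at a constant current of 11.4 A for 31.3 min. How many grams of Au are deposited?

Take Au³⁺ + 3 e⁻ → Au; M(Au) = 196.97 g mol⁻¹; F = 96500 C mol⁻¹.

Q = I·t = 11.40 A × 1878.0 s = 21410 C.
n(e⁻) = Q/F = 21410 / 96500 = 0.2219 mol.
Au³⁺ + 3 e⁻ → Au, so n(Au) = n(e⁻)/3 = 0.07395 mol.
m = n·M = 0.07395 × 196.97 = 14.6 g.

14.6 g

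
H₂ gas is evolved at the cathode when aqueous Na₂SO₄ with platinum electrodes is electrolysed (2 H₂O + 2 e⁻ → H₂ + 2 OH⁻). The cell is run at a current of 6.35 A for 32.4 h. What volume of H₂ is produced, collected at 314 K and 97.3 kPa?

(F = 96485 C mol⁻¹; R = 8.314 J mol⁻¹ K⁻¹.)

103 L

Q = I·t = 6.350 A × 116640 s = 740700 C.
n(e⁻) = Q/F = 740700 / 96485 = 7.676 mol.
2 electrons are transferred per H₂ molecule, so n(H₂) = 7.676 / 2 = 3.838 mol.
V = nRT/P = (3.838 × 8.314 × 314) / (97.3 × 10³ Pa) = 0.103 m³ = 103 L.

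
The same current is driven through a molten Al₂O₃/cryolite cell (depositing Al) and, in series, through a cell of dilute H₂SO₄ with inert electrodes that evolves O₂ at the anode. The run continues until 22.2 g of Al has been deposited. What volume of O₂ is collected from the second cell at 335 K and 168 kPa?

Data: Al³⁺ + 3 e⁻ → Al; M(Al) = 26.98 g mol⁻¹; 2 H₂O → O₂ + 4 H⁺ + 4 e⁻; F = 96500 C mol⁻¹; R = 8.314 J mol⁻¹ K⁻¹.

n(Al) = 22.2 / 26.98 = 0.8228 mol, so n(e⁻) = 3 × 0.8228 = 2.468 mol.
The cells are in series, so the same 2.468 mol of electrons passes through the second cell.
2 H₂O → O₂ + 4 H⁺ + 4 e⁻ — 4 mol e⁻ per mol O₂, so n(O₂) = 2.468/4 = 0.6171 mol.
V = nRT/P = (0.6171 × 8.314 × 335) / (168 × 10³) = 0.0102 m³ = 10.2 L.

10.2 L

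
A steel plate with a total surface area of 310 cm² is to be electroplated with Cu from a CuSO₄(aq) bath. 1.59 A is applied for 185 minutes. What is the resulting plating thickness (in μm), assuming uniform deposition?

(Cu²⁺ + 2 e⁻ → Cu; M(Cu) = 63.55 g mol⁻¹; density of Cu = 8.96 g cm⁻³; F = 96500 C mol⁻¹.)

Q = I·t = 1.590 × 11100 = 17650 C; n(e⁻) = 0.1829 mol.
n(Cu) = n(e⁻)/2 = 0.09145 mol, so m = 0.09145 × 63.55 = 5.811 g.
Volume = m/ρ = 5.811 / 8.96 = 0.6486 cm³.
Thickness = V/A = 0.6486 / 310 = 0.00209 cm = 20.9 μm.

20.9 μm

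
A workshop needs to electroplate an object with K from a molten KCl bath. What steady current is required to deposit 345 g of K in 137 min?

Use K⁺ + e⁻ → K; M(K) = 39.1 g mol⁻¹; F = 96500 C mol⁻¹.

n(K) = 345 / 39.1 = 8.824 mol.
n(e⁻) = 1 × 8.824 = 8.824 mol.
Q = n(e⁻)·F = 8.824 × 96500 = 851500 C.
I = Q/t = 851500 / 8220.0 s = 104 A.

104 A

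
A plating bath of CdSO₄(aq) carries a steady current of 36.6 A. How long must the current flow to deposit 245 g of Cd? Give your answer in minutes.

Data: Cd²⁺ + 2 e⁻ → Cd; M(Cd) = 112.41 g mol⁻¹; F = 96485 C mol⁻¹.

n(Cd) = m/M = 245 / 112.41 = 2.180 mol.
Each Cd atom requires 2 electrons, so n(e⁻) = 2 × 2.180 = 4.359 mol.
Q = n(e⁻)·F = 4.359 × 96485 = 420600 C.
t = Q/I = 420600 / 36.60 A = 11490 s = 192 min.

192 min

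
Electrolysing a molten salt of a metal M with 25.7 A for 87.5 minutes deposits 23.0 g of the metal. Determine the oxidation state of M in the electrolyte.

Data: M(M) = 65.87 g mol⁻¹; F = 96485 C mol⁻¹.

Q = I·t = 25.70 A × 5250.0 s = 134900 C, so n(e⁻) = 134900/96485 = 1.398 mol.
n(M) deposited = 23.0 / 65.87 = 0.3492 mol.
Electrons per atom = n(e⁻)/n(M) = 1.398 / 0.3492 = 4.00 ≈ 4, so the ion is M⁴⁺.

+4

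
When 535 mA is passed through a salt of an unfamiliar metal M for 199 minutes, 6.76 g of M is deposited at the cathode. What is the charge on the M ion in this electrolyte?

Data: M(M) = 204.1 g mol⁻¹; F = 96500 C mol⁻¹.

+2

Q = I·t = 0.5350 A × 11940 s = 6388 C, so n(e⁻) = 6388/96500 = 0.06620 mol.
n(M) deposited = 6.76 / 204.1 = 0.03312 mol.
Electrons per atom = n(e⁻)/n(M) = 0.06620 / 0.03312 = 2.00 ≈ 2, so the ion is M²⁺.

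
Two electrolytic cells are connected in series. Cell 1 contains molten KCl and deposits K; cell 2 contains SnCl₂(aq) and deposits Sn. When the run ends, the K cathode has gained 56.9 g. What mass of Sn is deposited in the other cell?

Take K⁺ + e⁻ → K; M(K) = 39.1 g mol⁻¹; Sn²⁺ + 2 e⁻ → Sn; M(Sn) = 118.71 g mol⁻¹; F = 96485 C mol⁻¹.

86.4 g

n(K) = 56.9 / 39.1 = 1.455 mol.
Since K⁺ + e⁻ → K, n(e⁻) passed = 1 × 1.455 = 1.455 mol.
Cells in series carry the same charge, so the same 1.455 mol of electrons passes through cell 2.
Sn²⁺ + 2 e⁻ → Sn, so n(Sn) = 1.455 / 2 = 0.7276 mol.
m(Sn) = 0.7276 × 118.71 = 86.4 g.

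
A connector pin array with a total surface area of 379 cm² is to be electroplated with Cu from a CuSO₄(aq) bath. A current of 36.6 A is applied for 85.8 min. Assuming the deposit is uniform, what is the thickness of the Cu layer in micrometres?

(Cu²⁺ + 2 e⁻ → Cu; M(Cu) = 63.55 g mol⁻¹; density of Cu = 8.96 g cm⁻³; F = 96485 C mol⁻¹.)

183 μm

Q = I·t = 36.60 × 5148.0 = 188400 C; n(e⁻) = 1.953 mol.
n(Cu) = n(e⁻)/2 = 0.9764 mol, so m = 0.9764 × 63.55 = 62.05 g.
Volume = m/ρ = 62.05 / 8.96 = 6.925 cm³.
Thickness = V/A = 6.925 / 379 = 0.0183 cm = 183 μm.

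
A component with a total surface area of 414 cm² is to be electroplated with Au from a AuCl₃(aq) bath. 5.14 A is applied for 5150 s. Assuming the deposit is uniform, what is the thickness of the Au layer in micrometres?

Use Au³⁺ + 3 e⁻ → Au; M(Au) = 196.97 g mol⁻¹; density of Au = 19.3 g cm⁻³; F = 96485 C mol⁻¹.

Q = I·t = 5.140 × 5150.0 = 26470 C; n(e⁻) = 0.2744 mol.
n(Au) = n(e⁻)/3 = 0.09145 mol, so m = 0.09145 × 196.97 = 18.01 g.
Volume = m/ρ = 18.01 / 19.3 = 0.9333 cm³.
Thickness = V/A = 0.9333 / 414 = 0.00225 cm = 22.5 μm.

22.5 μm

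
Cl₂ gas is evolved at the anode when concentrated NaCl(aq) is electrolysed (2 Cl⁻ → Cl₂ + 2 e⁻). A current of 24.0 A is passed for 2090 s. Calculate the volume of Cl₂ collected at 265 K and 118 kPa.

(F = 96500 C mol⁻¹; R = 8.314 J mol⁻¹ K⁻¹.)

4.85 L

Q = I·t = 24.00 A × 2090.0 s = 50160 C.
n(e⁻) = Q/F = 50160 / 96500 = 0.5198 mol.
2 electrons are transferred per Cl₂ molecule, so n(Cl₂) = 0.5198 / 2 = 0.2599 mol.
V = nRT/P = (0.2599 × 8.314 × 265) / (118 × 10³ Pa) = 0.00485 m³ = 4.85 L.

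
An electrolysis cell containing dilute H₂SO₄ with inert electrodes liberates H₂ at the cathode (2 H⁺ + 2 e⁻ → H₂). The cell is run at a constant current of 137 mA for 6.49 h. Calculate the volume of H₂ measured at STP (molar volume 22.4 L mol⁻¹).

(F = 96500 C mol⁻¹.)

0.371 L

Q = I·t = 0.1370 A × 23364 s = 3201 C.
n(e⁻) = Q/F = 3201 / 96500 = 0.03317 mol.
2 electrons are transferred per H₂ molecule, so n(H₂) = 0.03317 / 2 = 0.01658 mol.
V = n × V_m = 0.01658 × 22.4 = 0.371 L.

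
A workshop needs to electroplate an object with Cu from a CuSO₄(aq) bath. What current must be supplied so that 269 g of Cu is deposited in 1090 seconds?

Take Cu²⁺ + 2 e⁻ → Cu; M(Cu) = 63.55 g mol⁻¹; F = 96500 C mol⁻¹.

n(Cu) = 269 / 63.55 = 4.233 mol.
n(e⁻) = 2 × 4.233 = 8.466 mol.
Q = n(e⁻)·F = 8.466 × 96500 = 816900 C.
I = Q/t = 816900 / 1090.0 s = 749 A.

749 A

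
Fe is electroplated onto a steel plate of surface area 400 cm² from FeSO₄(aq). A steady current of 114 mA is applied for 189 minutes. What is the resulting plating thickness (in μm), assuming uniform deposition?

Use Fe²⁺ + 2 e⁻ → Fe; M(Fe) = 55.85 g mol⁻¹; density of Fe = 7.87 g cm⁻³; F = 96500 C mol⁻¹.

1.19 μm

Q = I·t = 0.1140 × 11340 = 1293 C; n(e⁻) = 0.01340 mol.
n(Fe) = n(e⁻)/2 = 0.006698 mol, so m = 0.006698 × 55.85 = 0.3741 g.
Volume = m/ρ = 0.3741 / 7.87 = 0.04753 cm³.
Thickness = V/A = 0.04753 / 400 = 1.19 × 10⁻⁴ cm = 1.19 μm.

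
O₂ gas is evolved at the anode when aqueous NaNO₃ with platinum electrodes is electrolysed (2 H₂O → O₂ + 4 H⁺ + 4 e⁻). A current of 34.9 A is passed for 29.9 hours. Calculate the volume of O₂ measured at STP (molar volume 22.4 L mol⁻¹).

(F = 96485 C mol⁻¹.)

218 L

Q = I·t = 34.90 A × 107640 s = 3757000 C.
n(e⁻) = Q/F = 3757000 / 96485 = 38.93 mol.
4 electrons are transferred per O₂ molecule, so n(O₂) = 38.93 / 4 = 9.734 mol.
V = n × V_m = 9.734 × 22.4 = 218 L.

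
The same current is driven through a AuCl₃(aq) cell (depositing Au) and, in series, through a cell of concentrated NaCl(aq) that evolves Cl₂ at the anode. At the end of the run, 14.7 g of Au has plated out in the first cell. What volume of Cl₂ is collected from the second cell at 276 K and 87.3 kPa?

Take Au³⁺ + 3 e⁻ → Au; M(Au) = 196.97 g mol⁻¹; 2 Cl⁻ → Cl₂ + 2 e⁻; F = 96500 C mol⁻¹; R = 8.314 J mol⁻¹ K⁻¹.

2.94 L

n(Au) = 14.7 / 196.97 = 0.07463 mol, so n(e⁻) = 3 × 0.07463 = 0.2239 mol.
The cells are in series, so the same 0.2239 mol of electrons passes through the second cell.
2 Cl⁻ → Cl₂ + 2 e⁻ — 2 mol e⁻ per mol Cl₂, so n(Cl₂) = 0.2239/2 = 0.1119 mol.
V = nRT/P = (0.1119 × 8.314 × 276) / (87.3 × 10³) = 0.00294 m³ = 2.94 L.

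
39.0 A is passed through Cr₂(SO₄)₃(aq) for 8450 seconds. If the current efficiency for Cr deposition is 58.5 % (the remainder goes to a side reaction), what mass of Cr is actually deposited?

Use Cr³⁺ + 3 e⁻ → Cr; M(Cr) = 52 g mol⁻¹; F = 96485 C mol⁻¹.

Q = I·t = 39.00 × 8450.0 = 329600 C.
n(e⁻) = 329600/96485 = 3.416 mol; theoretically n(Cr) = 3.416/3 = 1.139 mol, m_theo = 59.20 g.
At 58.5 % efficiency, m_actual = 0.585 × 59.20 = 34.6 g.

34.6 g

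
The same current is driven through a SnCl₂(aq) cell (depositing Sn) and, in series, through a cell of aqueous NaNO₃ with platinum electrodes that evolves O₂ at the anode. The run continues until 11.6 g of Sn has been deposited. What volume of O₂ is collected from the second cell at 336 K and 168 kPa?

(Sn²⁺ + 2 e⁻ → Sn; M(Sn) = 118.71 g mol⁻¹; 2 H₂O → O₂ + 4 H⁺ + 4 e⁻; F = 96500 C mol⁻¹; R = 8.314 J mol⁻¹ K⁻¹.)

n(Sn) = 11.6 / 118.71 = 0.09772 mol, so n(e⁻) = 2 × 0.09772 = 0.1954 mol.
The cells are in series, so the same 0.1954 mol of electrons passes through the second cell.
2 H₂O → O₂ + 4 H⁺ + 4 e⁻ — 4 mol e⁻ per mol O₂, so n(O₂) = 0.1954/4 = 0.04886 mol.
V = nRT/P = (0.04886 × 8.314 × 336) / (168 × 10³) = 8.12 × 10⁻⁴ m³ = 0.812 L.

0.812 L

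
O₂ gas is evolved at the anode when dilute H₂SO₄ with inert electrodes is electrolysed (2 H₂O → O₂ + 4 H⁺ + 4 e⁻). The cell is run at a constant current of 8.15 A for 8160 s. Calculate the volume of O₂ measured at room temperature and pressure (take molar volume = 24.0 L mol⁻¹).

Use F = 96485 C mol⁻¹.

Q = I·t = 8.150 A × 8160.0 s = 66500 C.
n(e⁻) = Q/F = 66500 / 96485 = 0.6893 mol.
4 electrons are transferred per O₂ molecule, so n(O₂) = 0.6893 / 4 = 0.1723 mol.
V = n × V_m = 0.1723 × 24.0 = 4.14 L.

4.14 L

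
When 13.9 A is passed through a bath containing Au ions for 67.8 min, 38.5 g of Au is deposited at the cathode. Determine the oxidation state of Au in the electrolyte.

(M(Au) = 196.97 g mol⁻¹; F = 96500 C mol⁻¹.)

Q = I·t = 13.90 A × 4068.0 s = 56550 C, so n(e⁻) = 56550/96500 = 0.5860 mol.
n(Au) deposited = 38.5 / 196.97 = 0.1955 mol.
Electrons per atom = n(e⁻)/n(Au) = 0.5860 / 0.1955 = 3.00 ≈ 3, so the ion is Au³⁺.

+3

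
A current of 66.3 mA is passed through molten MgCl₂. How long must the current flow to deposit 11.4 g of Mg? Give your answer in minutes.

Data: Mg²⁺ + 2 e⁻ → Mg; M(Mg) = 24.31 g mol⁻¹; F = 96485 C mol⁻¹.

22700 min

n(Mg) = m/M = 11.4 / 24.31 = 0.4689 mol.
Each Mg atom requires 2 electrons, so n(e⁻) = 2 × 0.4689 = 0.9379 mol.
Q = n(e⁻)·F = 0.9379 × 96485 = 90490 C.
t = Q/I = 90490 / 0.06630 A = 1365000 s = 22700 min.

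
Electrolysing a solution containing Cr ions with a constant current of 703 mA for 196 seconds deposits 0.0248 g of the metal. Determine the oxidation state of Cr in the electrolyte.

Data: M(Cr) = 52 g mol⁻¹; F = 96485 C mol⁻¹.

+3

Q = I·t = 0.7030 A × 196.00 s = 137.8 C, so n(e⁻) = 137.8/96485 = 0.001428 mol.
n(Cr) deposited = 0.0248 / 52 = 0.0004769 mol.
Electrons per atom = n(e⁻)/n(Cr) = 0.001428 / 0.0004769 = 2.99 ≈ 3, so the ion is Cr³⁺.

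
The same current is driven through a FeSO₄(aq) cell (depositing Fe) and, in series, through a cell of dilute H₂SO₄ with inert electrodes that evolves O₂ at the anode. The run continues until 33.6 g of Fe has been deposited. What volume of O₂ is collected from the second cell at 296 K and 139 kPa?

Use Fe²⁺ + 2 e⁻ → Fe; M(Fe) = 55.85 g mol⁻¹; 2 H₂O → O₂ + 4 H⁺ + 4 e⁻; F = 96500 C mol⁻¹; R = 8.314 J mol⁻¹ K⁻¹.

5.33 L

n(Fe) = 33.6 / 55.85 = 0.6016 mol, so n(e⁻) = 2 × 0.6016 = 1.203 mol.
The cells are in series, so the same 1.203 mol of electrons passes through the second cell.
2 H₂O → O₂ + 4 H⁺ + 4 e⁻ — 4 mol e⁻ per mol O₂, so n(O₂) = 1.203/4 = 0.3008 mol.
V = nRT/P = (0.3008 × 8.314 × 296) / (139 × 10³) = 0.00533 m³ = 5.33 L.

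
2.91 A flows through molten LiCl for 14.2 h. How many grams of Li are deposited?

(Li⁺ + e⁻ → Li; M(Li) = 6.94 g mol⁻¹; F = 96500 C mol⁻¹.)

10.7 g

Q = I·t = 2.910 A × 51120 s = 148800 C.
n(e⁻) = Q/F = 148800 / 96500 = 1.542 mol.
Li⁺ + e⁻ → Li, so n(Li) = n(e⁻)/1 = 1.542 mol.
m = n·M = 1.542 × 6.94 = 10.7 g.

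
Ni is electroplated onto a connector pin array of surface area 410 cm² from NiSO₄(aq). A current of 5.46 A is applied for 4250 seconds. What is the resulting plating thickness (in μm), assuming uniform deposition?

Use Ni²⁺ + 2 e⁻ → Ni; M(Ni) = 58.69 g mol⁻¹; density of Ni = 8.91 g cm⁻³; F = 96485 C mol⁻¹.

19.3 μm

Q = I·t = 5.460 × 4250.0 = 23200 C; n(e⁻) = 0.2405 mol.
n(Ni) = n(e⁻)/2 = 0.1203 mol, so m = 0.1203 × 58.69 = 7.058 g.
Volume = m/ρ = 7.058 / 8.91 = 0.7921 cm³.
Thickness = V/A = 0.7921 / 410 = 0.00193 cm = 19.3 μm.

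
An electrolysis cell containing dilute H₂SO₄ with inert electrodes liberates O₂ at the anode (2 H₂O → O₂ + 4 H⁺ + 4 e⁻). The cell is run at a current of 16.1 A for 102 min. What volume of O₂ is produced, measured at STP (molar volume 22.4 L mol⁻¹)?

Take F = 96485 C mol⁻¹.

Q = I·t = 16.10 A × 6120.0 s = 98530 C.
n(e⁻) = Q/F = 98530 / 96485 = 1.021 mol.
4 electrons are transferred per O₂ molecule, so n(O₂) = 1.021 / 4 = 0.2553 mol.
V = n × V_m = 0.2553 × 22.4 = 5.72 L.

5.72 L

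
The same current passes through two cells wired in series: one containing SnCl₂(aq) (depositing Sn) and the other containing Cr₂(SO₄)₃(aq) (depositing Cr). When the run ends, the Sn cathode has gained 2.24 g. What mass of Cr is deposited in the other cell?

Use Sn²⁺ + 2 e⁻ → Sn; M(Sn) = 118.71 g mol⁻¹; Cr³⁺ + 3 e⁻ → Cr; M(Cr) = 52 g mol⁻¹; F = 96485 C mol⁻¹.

0.654 g

n(Sn) = 2.24 / 118.71 = 0.01887 mol.
Since Sn²⁺ + 2 e⁻ → Sn, n(e⁻) passed = 2 × 0.01887 = 0.03774 mol.
Cells in series carry the same charge, so the same 0.03774 mol of electrons passes through cell 2.
Cr³⁺ + 3 e⁻ → Cr, so n(Cr) = 0.03774 / 3 = 0.01258 mol.
m(Cr) = 0.01258 × 52 = 0.654 g.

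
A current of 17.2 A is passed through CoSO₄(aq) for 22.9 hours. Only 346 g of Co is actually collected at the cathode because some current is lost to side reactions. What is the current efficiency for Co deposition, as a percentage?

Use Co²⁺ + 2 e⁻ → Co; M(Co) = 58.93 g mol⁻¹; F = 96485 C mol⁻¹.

Q = I·t = 17.20 × 82440 = 1418000 C; n(e⁻) = 1418000/96485 = 14.70 mol.
Theoretical n(Co) = n(e⁻)/2 = 7.348 mol, i.e. m_theo = 7.348 × 58.93 = 433.0 g.
Efficiency = m_actual / m_theo = 346 / 433.0 = 79.9 %.

79.9 %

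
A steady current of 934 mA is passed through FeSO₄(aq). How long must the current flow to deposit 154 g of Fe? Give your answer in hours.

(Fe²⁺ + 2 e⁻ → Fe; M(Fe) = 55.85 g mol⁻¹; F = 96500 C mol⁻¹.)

158 h

n(Fe) = m/M = 154 / 55.85 = 2.757 mol.
Each Fe atom requires 2 electrons, so n(e⁻) = 2 × 2.757 = 5.515 mol.
Q = n(e⁻)·F = 5.515 × 96500 = 532200 C.
t = Q/I = 532200 / 0.9340 A = 569800 s = 158 h.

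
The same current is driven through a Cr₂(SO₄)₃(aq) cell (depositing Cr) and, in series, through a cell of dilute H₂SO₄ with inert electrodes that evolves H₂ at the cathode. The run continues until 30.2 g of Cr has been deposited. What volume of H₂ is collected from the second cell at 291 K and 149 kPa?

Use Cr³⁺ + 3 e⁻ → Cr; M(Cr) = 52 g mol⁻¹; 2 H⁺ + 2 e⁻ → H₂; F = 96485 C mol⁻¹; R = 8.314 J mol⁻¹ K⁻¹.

n(Cr) = 30.2 / 52 = 0.5808 mol, so n(e⁻) = 3 × 0.5808 = 1.742 mol.
The cells are in series, so the same 1.742 mol of electrons passes through the second cell.
2 H⁺ + 2 e⁻ → H₂ — 2 mol e⁻ per mol H₂, so n(H₂) = 1.742/2 = 0.8712 mol.
V = nRT/P = (0.8712 × 8.314 × 291) / (149 × 10³) = 0.0141 m³ = 14.1 L.

14.1 L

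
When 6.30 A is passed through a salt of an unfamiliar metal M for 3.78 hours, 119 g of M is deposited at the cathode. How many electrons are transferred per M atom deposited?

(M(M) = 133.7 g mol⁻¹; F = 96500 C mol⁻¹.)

Q = I·t = 6.300 A × 13608 s = 85730 C, so n(e⁻) = 85730/96500 = 0.8884 mol.
n(M) deposited = 119 / 133.7 = 0.8901 mol.
Electrons per atom = n(e⁻)/n(M) = 0.8884 / 0.8901 = 0.998 ≈ 1, so the ion is M⁺.

1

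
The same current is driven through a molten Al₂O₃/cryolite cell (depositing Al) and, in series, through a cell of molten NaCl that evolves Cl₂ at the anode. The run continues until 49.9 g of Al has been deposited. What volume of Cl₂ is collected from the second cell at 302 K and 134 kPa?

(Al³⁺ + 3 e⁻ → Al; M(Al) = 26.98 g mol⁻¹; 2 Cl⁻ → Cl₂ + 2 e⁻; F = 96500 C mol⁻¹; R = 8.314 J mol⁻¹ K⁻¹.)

52.0 L

n(Al) = 49.9 / 26.98 = 1.850 mol, so n(e⁻) = 3 × 1.850 = 5.549 mol.
The cells are in series, so the same 5.549 mol of electrons passes through the second cell.
2 Cl⁻ → Cl₂ + 2 e⁻ — 2 mol e⁻ per mol Cl₂, so n(Cl₂) = 5.549/2 = 2.774 mol.
V = nRT/P = (2.774 × 8.314 × 302) / (134 × 10³) = 0.0520 m³ = 52.0 L.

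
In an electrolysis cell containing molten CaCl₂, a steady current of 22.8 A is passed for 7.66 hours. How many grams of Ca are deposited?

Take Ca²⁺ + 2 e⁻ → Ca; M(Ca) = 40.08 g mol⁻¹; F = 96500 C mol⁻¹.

Q = I·t = 22.80 A × 27576 s = 628700 C.
n(e⁻) = Q/F = 628700 / 96500 = 6.515 mol.
Ca²⁺ + 2 e⁻ → Ca, so n(Ca) = n(e⁻)/2 = 3.258 mol.
m = n·M = 3.258 × 40.08 = 131 g.

131 g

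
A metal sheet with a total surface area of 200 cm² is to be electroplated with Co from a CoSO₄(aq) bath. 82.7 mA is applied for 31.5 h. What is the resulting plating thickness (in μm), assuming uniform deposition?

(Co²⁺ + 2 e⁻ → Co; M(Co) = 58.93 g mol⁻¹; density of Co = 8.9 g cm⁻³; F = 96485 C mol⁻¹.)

16.1 μm

Q = I·t = 0.08270 × 113400 = 9378 C; n(e⁻) = 0.09720 mol.
n(Co) = n(e⁻)/2 = 0.04860 mol, so m = 0.04860 × 58.93 = 2.864 g.
Volume = m/ρ = 2.864 / 8.9 = 0.3218 cm³.
Thickness = V/A = 0.3218 / 200 = 0.00161 cm = 16.1 μm.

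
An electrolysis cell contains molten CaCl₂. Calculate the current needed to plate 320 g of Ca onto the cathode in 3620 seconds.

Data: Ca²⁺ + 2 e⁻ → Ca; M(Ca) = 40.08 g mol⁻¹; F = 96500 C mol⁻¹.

426 A

n(Ca) = 320 / 40.08 = 7.984 mol.
n(e⁻) = 2 × 7.984 = 15.97 mol.
Q = n(e⁻)·F = 15.97 × 96500 = 1541000 C.
I = Q/t = 1541000 / 3620.0 s = 426 A.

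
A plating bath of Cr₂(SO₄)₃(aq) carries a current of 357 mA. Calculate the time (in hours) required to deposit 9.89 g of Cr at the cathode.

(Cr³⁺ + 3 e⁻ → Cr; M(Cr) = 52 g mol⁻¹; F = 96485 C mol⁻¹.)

n(Cr) = m/M = 9.89 / 52 = 0.1902 mol.
Each Cr atom requires 3 electrons, so n(e⁻) = 3 × 0.1902 = 0.5706 mol.
Q = n(e⁻)·F = 0.5706 × 96485 = 55050 C.
t = Q/I = 55050 / 0.3570 A = 154200 s = 42.8 h.

42.8 h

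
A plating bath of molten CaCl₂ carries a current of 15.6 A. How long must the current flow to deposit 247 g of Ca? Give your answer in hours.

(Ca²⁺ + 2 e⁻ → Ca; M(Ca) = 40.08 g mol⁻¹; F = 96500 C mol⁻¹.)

n(Ca) = m/M = 247 / 40.08 = 6.163 mol.
Each Ca atom requires 2 electrons, so n(e⁻) = 2 × 6.163 = 12.33 mol.
Q = n(e⁻)·F = 12.33 × 96500 = 1189000 C.
t = Q/I = 1189000 / 15.60 A = 76240 s = 21.2 h.

21.2 h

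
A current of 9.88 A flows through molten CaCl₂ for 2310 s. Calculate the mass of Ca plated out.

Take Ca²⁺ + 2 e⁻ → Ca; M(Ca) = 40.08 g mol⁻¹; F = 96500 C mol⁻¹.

Q = I·t = 9.880 A × 2310.0 s = 22820 C.
n(e⁻) = Q/F = 22820 / 96500 = 0.2365 mol.
Ca²⁺ + 2 e⁻ → Ca, so n(Ca) = n(e⁻)/2 = 0.1183 mol.
m = n·M = 0.1183 × 40.08 = 4.74 g.

4.74 g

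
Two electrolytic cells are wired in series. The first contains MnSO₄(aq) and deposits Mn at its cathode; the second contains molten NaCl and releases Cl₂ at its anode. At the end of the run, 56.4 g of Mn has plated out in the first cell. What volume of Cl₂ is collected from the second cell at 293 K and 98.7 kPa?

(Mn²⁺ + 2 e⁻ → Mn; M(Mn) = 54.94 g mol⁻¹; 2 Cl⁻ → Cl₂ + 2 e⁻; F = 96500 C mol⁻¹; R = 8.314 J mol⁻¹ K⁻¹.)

25.3 L

n(Mn) = 56.4 / 54.94 = 1.027 mol, so n(e⁻) = 2 × 1.027 = 2.053 mol.
The cells are in series, so the same 2.053 mol of electrons passes through the second cell.
2 Cl⁻ → Cl₂ + 2 e⁻ — 2 mol e⁻ per mol Cl₂, so n(Cl₂) = 2.053/2 = 1.027 mol.
V = nRT/P = (1.027 × 8.314 × 293) / (98.7 × 10³) = 0.0253 m³ = 25.3 L.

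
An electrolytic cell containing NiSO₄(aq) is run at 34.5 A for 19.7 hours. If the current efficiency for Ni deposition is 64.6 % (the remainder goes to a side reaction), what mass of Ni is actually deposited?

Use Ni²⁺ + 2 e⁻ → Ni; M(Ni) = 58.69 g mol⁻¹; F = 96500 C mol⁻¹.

481 g

Q = I·t = 34.50 × 70920 = 2447000 C.
n(e⁻) = 2447000/96500 = 25.35 mol; theoretically n(Ni) = 25.35/2 = 12.68 mol, m_theo = 744.0 g.
At 64.6 % efficiency, m_actual = 0.646 × 744.0 = 481 g.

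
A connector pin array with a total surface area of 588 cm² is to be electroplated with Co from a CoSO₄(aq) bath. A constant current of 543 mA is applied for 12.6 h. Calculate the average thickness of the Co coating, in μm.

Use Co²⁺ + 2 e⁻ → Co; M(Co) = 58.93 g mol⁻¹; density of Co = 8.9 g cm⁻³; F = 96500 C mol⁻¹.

14.4 μm

Q = I·t = 0.5430 × 45360 = 24630 C; n(e⁻) = 0.2552 mol.
n(Co) = n(e⁻)/2 = 0.1276 mol, so m = 0.1276 × 58.93 = 7.521 g.
Volume = m/ρ = 7.521 / 8.9 = 0.8450 cm³.
Thickness = V/A = 0.8450 / 588 = 0.00144 cm = 14.4 μm.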